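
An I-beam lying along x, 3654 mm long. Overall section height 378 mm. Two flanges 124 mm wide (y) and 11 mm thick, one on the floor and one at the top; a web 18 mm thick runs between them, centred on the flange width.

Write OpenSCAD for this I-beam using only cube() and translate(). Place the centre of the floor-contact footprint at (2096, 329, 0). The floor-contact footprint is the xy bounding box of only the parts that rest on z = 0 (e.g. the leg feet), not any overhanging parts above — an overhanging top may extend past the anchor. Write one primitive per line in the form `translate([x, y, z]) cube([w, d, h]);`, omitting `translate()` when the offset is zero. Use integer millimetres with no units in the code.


translate([269, 267, 0]) cube([3654, 124, 11]);
translate([269, 320, 11]) cube([3654, 18, 356]);
translate([269, 267, 367]) cube([3654, 124, 11]);


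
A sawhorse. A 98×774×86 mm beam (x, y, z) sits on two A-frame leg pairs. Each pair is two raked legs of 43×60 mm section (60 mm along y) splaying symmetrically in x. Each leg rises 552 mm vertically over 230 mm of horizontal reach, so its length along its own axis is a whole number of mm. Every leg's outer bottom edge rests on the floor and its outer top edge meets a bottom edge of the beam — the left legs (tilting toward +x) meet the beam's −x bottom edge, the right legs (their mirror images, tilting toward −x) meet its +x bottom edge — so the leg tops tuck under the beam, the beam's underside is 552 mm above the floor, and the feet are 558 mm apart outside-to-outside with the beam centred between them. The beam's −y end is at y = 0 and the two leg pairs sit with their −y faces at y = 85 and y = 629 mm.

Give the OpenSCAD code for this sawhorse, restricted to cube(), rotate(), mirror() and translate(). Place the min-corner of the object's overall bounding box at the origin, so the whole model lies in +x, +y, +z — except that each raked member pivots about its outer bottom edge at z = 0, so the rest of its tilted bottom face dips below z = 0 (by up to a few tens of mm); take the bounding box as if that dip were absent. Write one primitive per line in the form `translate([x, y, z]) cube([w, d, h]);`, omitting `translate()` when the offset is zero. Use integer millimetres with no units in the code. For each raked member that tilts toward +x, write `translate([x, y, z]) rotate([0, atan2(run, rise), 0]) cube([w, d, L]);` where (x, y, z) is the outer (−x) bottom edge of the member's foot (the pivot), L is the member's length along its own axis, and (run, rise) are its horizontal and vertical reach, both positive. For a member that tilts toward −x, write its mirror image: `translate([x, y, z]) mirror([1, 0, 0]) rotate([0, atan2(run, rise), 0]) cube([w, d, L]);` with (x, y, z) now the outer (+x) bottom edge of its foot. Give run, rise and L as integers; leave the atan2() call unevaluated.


translate([230, 0, 552]) cube([98, 774, 86]);
translate([0, 85, 0]) rotate([0, atan2(230, 552), 0]) cube([43, 60, 598]);
translate([558, 85, 0]) mirror([1, 0, 0]) rotate([0, atan2(230, 552), 0]) cube([43, 60, 598]);
translate([0, 629, 0]) rotate([0, atan2(230, 552), 0]) cube([43, 60, 598]);
translate([558, 629, 0]) mirror([1, 0, 0]) rotate([0, atan2(230, 552), 0]) cube([43, 60, 598]);


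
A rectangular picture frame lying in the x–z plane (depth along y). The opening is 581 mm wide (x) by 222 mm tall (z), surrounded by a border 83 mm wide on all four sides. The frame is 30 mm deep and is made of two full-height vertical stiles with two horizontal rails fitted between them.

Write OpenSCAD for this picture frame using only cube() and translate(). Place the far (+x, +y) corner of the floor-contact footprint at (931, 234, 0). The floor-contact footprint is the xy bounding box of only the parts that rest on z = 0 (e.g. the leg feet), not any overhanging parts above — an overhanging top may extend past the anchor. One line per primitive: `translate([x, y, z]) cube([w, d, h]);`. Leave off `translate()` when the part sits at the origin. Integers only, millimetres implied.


translate([184, 204, 0]) cube([83, 30, 388]);
translate([848, 204, 0]) cube([83, 30, 388]);
translate([267, 204, 0]) cube([581, 30, 83]);
translate([267, 204, 305]) cube([581, 30, 83]);


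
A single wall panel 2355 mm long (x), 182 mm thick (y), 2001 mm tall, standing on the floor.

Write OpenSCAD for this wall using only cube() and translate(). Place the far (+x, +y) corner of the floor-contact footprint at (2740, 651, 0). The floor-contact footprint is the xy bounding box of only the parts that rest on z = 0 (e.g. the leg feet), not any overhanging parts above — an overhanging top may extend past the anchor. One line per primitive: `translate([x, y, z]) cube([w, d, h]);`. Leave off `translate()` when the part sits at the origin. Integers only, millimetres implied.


translate([385, 469, 0]) cube([2355, 182, 2001]);


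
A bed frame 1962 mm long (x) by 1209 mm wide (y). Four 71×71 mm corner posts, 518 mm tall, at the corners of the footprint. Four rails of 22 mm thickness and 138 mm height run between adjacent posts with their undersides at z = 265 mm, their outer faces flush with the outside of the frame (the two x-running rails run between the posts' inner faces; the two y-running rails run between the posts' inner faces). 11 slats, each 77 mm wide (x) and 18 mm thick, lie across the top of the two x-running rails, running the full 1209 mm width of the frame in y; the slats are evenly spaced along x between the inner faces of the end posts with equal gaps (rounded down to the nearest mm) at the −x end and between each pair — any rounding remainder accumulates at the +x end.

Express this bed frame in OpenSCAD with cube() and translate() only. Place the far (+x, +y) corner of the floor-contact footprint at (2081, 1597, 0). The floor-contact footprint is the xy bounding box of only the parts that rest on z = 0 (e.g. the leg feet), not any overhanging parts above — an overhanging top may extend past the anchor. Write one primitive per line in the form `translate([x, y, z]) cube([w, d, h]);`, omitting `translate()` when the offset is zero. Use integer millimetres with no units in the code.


// slat z = rail_z + rail_h = 265 + 138 = 403
// slat gap = ⌊(1820 − 11·77) / 12⌋ = 81
translate([119, 388, 0]) cube([71, 71, 518]);
translate([119, 1526, 0]) cube([71, 71, 518]);
translate([2010, 388, 0]) cube([71, 71, 518]);
translate([2010, 1526, 0]) cube([71, 71, 518]);
translate([190, 388, 265]) cube([1820, 22, 138]);
translate([190, 1575, 265]) cube([1820, 22, 138]);
translate([119, 459, 265]) cube([22, 1067, 138]);
translate([2059, 459, 265]) cube([22, 1067, 138]);
translate([271, 388, 403]) cube([77, 1209, 18]);
translate([429, 388, 403]) cube([77, 1209, 18]);
translate([587, 388, 403]) cube([77, 1209, 18]);
translate([745, 388, 403]) cube([77, 1209, 18]);
translate([903, 388, 403]) cube([77, 1209, 18]);
translate([1061, 388, 403]) cube([77, 1209, 18]);
translate([1219, 388, 403]) cube([77, 1209, 18]);
translate([1377, 388, 403]) cube([77, 1209, 18]);
translate([1535, 388, 403]) cube([77, 1209, 18]);
translate([1693, 388, 403]) cube([77, 1209, 18]);
translate([1851, 388, 403]) cube([77, 1209, 18]);


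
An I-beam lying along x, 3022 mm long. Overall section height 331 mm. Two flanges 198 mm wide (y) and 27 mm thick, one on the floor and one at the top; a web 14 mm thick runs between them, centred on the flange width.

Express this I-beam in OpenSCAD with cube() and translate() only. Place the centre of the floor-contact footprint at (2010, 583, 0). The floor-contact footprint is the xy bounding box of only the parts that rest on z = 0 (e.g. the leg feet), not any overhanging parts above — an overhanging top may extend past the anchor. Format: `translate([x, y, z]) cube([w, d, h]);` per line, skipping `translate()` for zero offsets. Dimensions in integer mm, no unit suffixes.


translate([499, 484, 0]) cube([3022, 198, 27]);
translate([499, 576, 27]) cube([3022, 14, 277]);
translate([499, 484, 304]) cube([3022, 198, 27]);


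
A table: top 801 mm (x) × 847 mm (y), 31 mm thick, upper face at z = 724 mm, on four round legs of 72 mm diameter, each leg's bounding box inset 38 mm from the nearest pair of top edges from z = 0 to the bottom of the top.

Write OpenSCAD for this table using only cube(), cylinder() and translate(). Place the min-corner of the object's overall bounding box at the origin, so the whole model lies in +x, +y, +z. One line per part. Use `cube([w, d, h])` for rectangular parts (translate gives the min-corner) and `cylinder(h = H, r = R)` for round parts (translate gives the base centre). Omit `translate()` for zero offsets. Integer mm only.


// leg_h = 724 - 31 = 693
translate([0, 0, 693]) cube([801, 847, 31]);
translate([74, 74, 0]) cylinder(h = 693, r = 36);
translate([727, 74, 0]) cylinder(h = 693, r = 36);
translate([74, 773, 0]) cylinder(h = 693, r = 36);
translate([727, 773, 0]) cylinder(h = 693, r = 36);


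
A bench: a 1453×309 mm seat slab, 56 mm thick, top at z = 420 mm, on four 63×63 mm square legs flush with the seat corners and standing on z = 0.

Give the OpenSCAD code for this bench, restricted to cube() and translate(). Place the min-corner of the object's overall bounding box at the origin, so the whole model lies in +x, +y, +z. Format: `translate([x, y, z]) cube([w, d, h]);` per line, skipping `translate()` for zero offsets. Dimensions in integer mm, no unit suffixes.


translate([0, 0, 364]) cube([1453, 309, 56]);
cube([63, 63, 364]);
translate([0, 246, 0]) cube([63, 63, 364]);
translate([1390, 0, 0]) cube([63, 63, 364]);
translate([1390, 246, 0]) cube([63, 63, 364]);


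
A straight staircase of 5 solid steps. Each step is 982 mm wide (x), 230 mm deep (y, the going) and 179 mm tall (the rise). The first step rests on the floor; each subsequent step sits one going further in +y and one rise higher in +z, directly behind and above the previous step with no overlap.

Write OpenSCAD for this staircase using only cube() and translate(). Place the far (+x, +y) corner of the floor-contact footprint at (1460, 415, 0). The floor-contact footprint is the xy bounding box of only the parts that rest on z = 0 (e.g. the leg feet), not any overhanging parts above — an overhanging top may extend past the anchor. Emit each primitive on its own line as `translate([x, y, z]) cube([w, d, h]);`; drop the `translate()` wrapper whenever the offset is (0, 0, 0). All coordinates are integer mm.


translate([478, 185, 0]) cube([982, 230, 179]);
translate([478, 415, 179]) cube([982, 230, 179]);
translate([478, 645, 358]) cube([982, 230, 179]);
translate([478, 875, 537]) cube([982, 230, 179]);
translate([478, 1105, 716]) cube([982, 230, 179]);


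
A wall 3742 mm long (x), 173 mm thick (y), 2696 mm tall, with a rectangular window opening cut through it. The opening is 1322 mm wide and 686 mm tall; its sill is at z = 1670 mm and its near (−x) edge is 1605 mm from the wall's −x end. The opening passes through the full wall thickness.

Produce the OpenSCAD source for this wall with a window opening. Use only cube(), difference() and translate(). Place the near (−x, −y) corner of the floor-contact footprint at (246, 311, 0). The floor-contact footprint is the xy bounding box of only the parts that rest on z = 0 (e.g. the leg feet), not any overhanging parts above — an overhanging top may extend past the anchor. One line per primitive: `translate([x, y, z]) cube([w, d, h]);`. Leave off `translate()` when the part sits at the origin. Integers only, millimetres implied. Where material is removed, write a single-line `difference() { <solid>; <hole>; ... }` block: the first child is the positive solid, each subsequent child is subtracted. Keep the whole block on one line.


difference() { translate([246, 311, 0]) cube([3742, 173, 2696]); translate([1851, 311, 1670]) cube([1322, 173, 686]); }


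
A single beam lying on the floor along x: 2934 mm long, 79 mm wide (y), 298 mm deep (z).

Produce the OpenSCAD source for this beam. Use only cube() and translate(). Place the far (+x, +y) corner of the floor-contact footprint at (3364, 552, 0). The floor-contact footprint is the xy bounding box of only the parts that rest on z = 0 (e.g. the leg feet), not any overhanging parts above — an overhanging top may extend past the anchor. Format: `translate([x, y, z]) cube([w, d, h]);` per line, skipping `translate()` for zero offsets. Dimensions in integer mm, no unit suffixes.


translate([430, 473, 0]) cube([2934, 79, 298]);


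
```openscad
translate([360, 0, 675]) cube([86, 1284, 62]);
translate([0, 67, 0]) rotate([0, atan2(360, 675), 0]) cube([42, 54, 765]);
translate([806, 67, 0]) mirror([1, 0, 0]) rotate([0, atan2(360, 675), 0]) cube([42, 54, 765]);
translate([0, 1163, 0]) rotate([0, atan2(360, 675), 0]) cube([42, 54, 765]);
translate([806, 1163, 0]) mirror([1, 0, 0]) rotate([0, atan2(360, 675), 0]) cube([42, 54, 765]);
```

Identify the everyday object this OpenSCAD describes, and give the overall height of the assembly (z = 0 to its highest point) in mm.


A sawhorse. The overall height is 737 mm.

A beam across two mirrored pairs of raked legs — a sawhorse. The beam's underside is at z = 675 (matching the legs' vertical rise in atan2(360, 675)) and the beam is 62 mm tall, so its top is at 675 + 62 = 737 mm. The raked legs top out at the beam's underside, so that is the highest point.


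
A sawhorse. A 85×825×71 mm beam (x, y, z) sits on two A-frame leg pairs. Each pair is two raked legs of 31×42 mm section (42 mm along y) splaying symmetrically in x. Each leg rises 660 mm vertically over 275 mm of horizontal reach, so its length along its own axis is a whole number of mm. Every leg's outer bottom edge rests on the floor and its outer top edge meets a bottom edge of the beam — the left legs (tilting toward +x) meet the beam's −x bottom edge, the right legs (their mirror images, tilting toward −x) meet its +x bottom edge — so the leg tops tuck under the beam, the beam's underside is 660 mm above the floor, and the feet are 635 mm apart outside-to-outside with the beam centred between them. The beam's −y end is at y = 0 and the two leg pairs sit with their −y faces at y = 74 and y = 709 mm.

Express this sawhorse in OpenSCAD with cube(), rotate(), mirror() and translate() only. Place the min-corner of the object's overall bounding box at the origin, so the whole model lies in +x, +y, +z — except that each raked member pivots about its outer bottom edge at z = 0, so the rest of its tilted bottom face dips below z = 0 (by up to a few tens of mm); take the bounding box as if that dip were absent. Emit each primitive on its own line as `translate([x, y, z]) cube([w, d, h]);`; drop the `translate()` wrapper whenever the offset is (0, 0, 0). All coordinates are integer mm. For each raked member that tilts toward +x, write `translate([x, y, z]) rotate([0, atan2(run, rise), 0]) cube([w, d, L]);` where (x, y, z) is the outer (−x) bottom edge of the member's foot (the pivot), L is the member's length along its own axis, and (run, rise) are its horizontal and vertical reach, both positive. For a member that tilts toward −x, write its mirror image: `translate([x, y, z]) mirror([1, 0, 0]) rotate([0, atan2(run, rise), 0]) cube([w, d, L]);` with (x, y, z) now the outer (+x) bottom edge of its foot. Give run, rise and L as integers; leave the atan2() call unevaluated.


// leg length = √(275² + 660²) = 715
// right-leg outer foot x = 2·275 + 85 = 635
// beam min-corner = (275, 0, 660)
translate([275, 0, 660]) cube([85, 825, 71]);
translate([0, 74, 0]) rotate([0, atan2(275, 660), 0]) cube([31, 42, 715]);
translate([635, 74, 0]) mirror([1, 0, 0]) rotate([0, atan2(275, 660), 0]) cube([31, 42, 715]);
translate([0, 709, 0]) rotate([0, atan2(275, 660), 0]) cube([31, 42, 715]);
translate([635, 709, 0]) mirror([1, 0, 0]) rotate([0, atan2(275, 660), 0]) cube([31, 42, 715]);


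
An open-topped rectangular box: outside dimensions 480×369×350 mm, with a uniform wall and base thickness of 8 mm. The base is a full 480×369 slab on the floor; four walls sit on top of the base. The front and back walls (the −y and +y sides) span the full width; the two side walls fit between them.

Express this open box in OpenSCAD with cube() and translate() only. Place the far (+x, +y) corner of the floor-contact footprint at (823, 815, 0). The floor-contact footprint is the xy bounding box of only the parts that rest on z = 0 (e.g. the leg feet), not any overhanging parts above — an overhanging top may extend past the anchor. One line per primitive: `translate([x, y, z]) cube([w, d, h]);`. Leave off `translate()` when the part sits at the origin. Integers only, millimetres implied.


translate([343, 446, 0]) cube([480, 369, 8]);
translate([343, 446, 8]) cube([480, 8, 342]);
translate([343, 807, 8]) cube([480, 8, 342]);
translate([343, 454, 8]) cube([8, 353, 342]);
translate([815, 454, 8]) cube([8, 353, 342]);


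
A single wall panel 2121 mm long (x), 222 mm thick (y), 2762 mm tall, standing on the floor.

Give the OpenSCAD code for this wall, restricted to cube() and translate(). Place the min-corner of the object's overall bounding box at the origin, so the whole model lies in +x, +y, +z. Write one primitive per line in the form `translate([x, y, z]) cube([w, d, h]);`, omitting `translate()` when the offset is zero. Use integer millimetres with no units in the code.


cube([2121, 222, 2762]);


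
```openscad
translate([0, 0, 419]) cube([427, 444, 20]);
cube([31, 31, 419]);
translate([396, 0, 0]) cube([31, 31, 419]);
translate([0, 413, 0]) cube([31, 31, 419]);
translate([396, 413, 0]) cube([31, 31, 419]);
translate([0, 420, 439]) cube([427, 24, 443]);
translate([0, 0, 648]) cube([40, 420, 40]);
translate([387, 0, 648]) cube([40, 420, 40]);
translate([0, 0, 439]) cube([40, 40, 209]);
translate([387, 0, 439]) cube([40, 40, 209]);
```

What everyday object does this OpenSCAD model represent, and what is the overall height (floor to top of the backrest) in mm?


A chair. The overall height is 882 mm.

A slab on four corner posts with a tall panel at the back — a chair. The seat slab sits at z = 419 with thickness 20, and the 443 mm backrest starts at the seat top, so the overall height is 419 + 20 + 443 = 882 mm.


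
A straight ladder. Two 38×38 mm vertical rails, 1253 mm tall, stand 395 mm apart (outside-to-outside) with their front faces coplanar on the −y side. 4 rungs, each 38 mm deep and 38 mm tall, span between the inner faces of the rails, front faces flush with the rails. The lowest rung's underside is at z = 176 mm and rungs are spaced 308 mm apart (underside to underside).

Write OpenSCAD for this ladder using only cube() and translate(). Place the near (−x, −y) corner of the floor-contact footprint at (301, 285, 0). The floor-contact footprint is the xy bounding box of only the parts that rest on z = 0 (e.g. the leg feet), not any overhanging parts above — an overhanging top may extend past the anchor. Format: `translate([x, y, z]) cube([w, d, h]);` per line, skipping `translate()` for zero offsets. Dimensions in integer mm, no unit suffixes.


translate([301, 285, 0]) cube([38, 38, 1253]);
translate([658, 285, 0]) cube([38, 38, 1253]);
translate([339, 285, 176]) cube([319, 38, 38]);
translate([339, 285, 484]) cube([319, 38, 38]);
translate([339, 285, 792]) cube([319, 38, 38]);
translate([339, 285, 1100]) cube([319, 38, 38]);


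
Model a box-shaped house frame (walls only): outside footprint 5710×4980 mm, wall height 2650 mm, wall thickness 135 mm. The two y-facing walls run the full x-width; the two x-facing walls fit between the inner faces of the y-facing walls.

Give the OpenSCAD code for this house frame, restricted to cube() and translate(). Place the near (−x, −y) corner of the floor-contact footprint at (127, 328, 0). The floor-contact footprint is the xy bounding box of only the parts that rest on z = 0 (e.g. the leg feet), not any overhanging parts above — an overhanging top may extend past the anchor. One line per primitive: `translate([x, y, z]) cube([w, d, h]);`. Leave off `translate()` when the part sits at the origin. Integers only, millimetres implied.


translate([127, 328, 0]) cube([5710, 135, 2650]);
translate([127, 5173, 0]) cube([5710, 135, 2650]);
translate([127, 463, 0]) cube([135, 4710, 2650]);
translate([5702, 463, 0]) cube([135, 4710, 2650]);


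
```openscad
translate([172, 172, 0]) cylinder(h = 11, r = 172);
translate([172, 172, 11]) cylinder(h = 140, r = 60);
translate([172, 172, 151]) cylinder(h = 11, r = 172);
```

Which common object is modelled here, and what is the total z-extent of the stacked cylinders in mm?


A spool. The overall height is 162 mm.

Three coaxial cylinders, large–small–large — a spool. Two 11 mm flanges and a 140 mm core give 11 + 140 + 11 = 162 mm.


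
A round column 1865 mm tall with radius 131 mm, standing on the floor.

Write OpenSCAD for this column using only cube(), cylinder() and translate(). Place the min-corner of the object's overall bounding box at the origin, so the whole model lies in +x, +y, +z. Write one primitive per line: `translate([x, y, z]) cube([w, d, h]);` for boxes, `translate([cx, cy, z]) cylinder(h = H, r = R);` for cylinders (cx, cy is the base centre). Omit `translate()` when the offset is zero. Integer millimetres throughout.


translate([131, 131, 0]) cylinder(h = 1865, r = 131);


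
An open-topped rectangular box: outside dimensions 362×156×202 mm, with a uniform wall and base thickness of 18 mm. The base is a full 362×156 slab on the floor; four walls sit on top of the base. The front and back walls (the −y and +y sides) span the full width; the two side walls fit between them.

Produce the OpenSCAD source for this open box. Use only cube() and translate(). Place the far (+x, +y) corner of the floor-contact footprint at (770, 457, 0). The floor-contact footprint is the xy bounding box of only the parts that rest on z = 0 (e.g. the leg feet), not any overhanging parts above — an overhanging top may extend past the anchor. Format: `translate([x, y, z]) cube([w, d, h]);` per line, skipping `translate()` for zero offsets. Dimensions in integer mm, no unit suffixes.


translate([408, 301, 0]) cube([362, 156, 18]);
translate([408, 301, 18]) cube([362, 18, 184]);
translate([408, 439, 18]) cube([362, 18, 184]);
translate([408, 319, 18]) cube([18, 120, 184]);
translate([752, 319, 18]) cube([18, 120, 184]);


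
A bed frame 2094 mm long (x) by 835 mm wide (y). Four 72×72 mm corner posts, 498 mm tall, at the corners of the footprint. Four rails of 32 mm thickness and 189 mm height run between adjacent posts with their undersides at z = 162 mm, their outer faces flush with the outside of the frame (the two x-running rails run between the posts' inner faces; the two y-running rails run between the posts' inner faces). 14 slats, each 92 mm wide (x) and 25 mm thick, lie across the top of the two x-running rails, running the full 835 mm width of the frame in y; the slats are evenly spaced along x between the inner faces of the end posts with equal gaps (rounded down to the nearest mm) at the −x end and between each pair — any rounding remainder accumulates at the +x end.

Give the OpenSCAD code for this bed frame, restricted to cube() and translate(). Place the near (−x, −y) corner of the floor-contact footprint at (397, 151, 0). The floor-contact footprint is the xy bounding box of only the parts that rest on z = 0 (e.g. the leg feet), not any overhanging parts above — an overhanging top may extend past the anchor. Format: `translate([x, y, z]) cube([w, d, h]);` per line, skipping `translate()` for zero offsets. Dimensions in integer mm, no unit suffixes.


translate([397, 151, 0]) cube([72, 72, 498]);
translate([397, 914, 0]) cube([72, 72, 498]);
translate([2419, 151, 0]) cube([72, 72, 498]);
translate([2419, 914, 0]) cube([72, 72, 498]);
translate([469, 151, 162]) cube([1950, 32, 189]);
translate([469, 954, 162]) cube([1950, 32, 189]);
translate([397, 223, 162]) cube([32, 691, 189]);
translate([2459, 223, 162]) cube([32, 691, 189]);
translate([513, 151, 351]) cube([92, 835, 25]);
translate([649, 151, 351]) cube([92, 835, 25]);
translate([785, 151, 351]) cube([92, 835, 25]);
translate([921, 151, 351]) cube([92, 835, 25]);
translate([1057, 151, 351]) cube([92, 835, 25]);
translate([1193, 151, 351]) cube([92, 835, 25]);
translate([1329, 151, 351]) cube([92, 835, 25]);
translate([1465, 151, 351]) cube([92, 835, 25]);
translate([1601, 151, 351]) cube([92, 835, 25]);
translate([1737, 151, 351]) cube([92, 835, 25]);
translate([1873, 151, 351]) cube([92, 835, 25]);
translate([2009, 151, 351]) cube([92, 835, 25]);
translate([2145, 151, 351]) cube([92, 835, 25]);
translate([2281, 151, 351]) cube([92, 835, 25]);


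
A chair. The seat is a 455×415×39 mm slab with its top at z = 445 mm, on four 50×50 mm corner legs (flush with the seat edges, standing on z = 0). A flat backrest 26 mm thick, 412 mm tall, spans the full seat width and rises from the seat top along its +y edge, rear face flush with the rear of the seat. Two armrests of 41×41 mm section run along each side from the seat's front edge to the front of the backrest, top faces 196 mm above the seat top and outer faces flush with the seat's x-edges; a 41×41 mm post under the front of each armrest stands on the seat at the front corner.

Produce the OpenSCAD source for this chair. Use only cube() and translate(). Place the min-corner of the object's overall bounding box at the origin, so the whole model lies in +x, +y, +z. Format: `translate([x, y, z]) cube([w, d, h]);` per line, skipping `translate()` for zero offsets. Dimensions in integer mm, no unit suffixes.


translate([0, 0, 406]) cube([455, 415, 39]);
cube([50, 50, 406]);
translate([405, 0, 0]) cube([50, 50, 406]);
translate([0, 365, 0]) cube([50, 50, 406]);
translate([405, 365, 0]) cube([50, 50, 406]);
translate([0, 389, 445]) cube([455, 26, 412]);
translate([0, 0, 600]) cube([41, 389, 41]);
translate([414, 0, 600]) cube([41, 389, 41]);
translate([0, 0, 445]) cube([41, 41, 155]);
translate([414, 0, 445]) cube([41, 41, 155]);


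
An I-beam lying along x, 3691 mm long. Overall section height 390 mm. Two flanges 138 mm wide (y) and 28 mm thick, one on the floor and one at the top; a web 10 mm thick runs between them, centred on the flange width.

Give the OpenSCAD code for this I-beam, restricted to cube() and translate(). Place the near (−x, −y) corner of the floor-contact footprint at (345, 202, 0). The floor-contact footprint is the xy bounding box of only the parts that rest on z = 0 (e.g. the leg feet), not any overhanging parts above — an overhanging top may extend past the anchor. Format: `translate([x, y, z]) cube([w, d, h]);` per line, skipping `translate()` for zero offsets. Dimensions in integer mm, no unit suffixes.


translate([345, 202, 0]) cube([3691, 138, 28]);
translate([345, 266, 28]) cube([3691, 10, 334]);
translate([345, 202, 362]) cube([3691, 138, 28]);


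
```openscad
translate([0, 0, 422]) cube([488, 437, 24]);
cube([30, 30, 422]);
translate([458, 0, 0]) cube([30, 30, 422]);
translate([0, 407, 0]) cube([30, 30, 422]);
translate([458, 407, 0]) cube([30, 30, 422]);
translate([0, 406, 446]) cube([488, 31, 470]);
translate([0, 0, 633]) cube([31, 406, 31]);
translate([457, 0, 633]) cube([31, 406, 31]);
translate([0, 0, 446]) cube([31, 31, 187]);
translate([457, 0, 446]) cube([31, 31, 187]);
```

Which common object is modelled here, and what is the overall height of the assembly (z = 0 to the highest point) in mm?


A chair. The overall height is 916 mm.

A slab on four corner posts with a tall panel at the back — a chair. The seat slab sits at z = 422 with thickness 24, and the 470 mm backrest starts at the seat top, so the overall height is 422 + 24 + 470 = 916 mm.


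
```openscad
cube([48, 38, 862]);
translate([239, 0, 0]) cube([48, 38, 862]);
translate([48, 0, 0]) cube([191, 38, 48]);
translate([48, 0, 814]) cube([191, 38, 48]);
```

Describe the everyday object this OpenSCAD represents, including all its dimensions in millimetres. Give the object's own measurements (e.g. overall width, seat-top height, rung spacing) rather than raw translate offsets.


A rectangular picture frame lying in the x–z plane (depth along y). The opening is 191 mm wide (x) by 766 mm tall (z), surrounded by a border 48 mm wide on all four sides. The frame is 38 mm deep and is made of two full-height vertical stiles with two horizontal rails fitted between them.


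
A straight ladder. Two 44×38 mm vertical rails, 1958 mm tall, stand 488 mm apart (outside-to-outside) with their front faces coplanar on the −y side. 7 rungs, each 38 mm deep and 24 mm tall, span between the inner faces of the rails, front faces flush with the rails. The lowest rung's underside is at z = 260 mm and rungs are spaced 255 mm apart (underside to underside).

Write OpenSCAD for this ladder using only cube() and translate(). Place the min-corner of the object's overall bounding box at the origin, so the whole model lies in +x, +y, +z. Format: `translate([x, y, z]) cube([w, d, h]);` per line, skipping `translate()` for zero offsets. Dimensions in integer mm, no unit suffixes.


cube([44, 38, 1958]);
translate([444, 0, 0]) cube([44, 38, 1958]);
translate([44, 0, 260]) cube([400, 38, 24]);
translate([44, 0, 515]) cube([400, 38, 24]);
translate([44, 0, 770]) cube([400, 38, 24]);
translate([44, 0, 1025]) cube([400, 38, 24]);
translate([44, 0, 1280]) cube([400, 38, 24]);
translate([44, 0, 1535]) cube([400, 38, 24]);
translate([44, 0, 1790]) cube([400, 38, 24]);


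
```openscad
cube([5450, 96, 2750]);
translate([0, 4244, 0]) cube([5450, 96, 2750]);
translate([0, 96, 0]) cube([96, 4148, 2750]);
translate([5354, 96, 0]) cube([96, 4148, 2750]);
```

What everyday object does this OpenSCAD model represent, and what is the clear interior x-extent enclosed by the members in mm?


A house (or room) frame. The interior width is 5258 mm.

Four 2750 mm walls enclosing a rectangle with no floor or roof — a room or house frame. Outside width is 5450 mm and wall thickness is 96 mm, so the interior width is 5450 − 2 × 96 = 5258 mm.


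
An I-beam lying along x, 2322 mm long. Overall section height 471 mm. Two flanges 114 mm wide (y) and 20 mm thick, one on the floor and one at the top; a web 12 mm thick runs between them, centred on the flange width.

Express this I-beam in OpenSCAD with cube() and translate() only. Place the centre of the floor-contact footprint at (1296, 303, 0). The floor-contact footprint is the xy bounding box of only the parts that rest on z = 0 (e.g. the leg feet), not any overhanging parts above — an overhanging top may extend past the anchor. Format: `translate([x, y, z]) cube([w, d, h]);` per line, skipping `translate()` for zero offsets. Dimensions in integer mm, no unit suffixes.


translate([135, 246, 0]) cube([2322, 114, 20]);
translate([135, 297, 20]) cube([2322, 12, 431]);
translate([135, 246, 451]) cube([2322, 114, 20]);


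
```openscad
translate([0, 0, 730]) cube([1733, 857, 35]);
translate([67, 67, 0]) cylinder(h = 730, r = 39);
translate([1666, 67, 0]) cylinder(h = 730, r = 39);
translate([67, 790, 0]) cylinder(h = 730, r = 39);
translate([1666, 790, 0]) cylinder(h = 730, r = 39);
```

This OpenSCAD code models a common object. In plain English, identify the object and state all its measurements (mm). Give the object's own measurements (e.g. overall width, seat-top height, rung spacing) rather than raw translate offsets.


A table: top 1733 mm (x) × 857 mm (y), 35 mm thick, upper face at z = 765 mm, on four round legs of 78 mm diameter, each leg's bounding box inset 28 mm from the nearest pair of top edges from z = 0 to the bottom of the top.


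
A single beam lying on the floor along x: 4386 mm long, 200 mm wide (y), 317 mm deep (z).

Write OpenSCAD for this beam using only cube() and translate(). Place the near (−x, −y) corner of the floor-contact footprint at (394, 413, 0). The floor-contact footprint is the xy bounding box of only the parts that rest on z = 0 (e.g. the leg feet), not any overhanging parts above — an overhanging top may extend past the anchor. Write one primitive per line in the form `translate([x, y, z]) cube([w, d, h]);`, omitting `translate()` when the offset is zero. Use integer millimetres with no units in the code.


translate([394, 413, 0]) cube([4386, 200, 317]);


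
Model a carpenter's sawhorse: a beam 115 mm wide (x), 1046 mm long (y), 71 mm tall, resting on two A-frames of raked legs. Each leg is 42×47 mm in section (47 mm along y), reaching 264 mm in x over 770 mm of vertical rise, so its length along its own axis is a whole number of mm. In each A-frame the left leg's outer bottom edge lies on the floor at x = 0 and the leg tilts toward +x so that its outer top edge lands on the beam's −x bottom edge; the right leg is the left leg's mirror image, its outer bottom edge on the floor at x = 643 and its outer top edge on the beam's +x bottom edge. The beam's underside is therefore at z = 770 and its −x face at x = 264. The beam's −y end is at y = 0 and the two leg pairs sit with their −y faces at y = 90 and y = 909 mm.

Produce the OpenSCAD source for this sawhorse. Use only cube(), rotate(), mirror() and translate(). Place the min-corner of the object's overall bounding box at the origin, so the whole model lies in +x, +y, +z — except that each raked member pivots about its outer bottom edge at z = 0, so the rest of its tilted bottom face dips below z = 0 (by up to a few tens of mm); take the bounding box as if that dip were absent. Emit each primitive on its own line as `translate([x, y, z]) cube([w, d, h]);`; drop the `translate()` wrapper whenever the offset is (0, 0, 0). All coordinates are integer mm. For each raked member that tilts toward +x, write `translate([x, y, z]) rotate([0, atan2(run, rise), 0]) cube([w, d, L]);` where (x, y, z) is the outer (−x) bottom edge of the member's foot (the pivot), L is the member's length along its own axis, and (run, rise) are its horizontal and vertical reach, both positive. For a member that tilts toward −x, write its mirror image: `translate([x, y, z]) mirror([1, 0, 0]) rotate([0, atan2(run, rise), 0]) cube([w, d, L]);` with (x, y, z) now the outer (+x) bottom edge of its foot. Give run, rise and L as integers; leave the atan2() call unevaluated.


// leg length = √(264² + 770²) = 814
// right-leg outer foot x = 2·264 + 115 = 643
// beam min-corner = (264, 0, 770)
translate([264, 0, 770]) cube([115, 1046, 71]);
translate([0, 90, 0]) rotate([0, atan2(264, 770), 0]) cube([42, 47, 814]);
translate([643, 90, 0]) mirror([1, 0, 0]) rotate([0, atan2(264, 770), 0]) cube([42, 47, 814]);
translate([0, 909, 0]) rotate([0, atan2(264, 770), 0]) cube([42, 47, 814]);
translate([643, 909, 0]) mirror([1, 0, 0]) rotate([0, atan2(264, 770), 0]) cube([42, 47, 814]);


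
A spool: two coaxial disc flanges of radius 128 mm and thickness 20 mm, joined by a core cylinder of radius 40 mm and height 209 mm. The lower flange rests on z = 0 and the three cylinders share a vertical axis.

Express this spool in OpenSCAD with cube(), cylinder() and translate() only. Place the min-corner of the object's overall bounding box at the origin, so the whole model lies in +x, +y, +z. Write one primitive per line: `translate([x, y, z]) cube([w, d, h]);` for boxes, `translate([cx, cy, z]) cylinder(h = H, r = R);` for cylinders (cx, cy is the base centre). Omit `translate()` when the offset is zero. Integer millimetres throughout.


translate([128, 128, 0]) cylinder(h = 20, r = 128);
translate([128, 128, 20]) cylinder(h = 209, r = 40);
translate([128, 128, 229]) cylinder(h = 20, r = 128);


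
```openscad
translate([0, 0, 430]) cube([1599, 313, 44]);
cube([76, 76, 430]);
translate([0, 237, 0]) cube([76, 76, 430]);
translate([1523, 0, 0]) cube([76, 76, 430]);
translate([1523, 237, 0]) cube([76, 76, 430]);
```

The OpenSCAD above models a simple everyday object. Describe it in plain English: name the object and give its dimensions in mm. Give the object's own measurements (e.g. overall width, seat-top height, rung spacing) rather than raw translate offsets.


A bench: a 1599×313 mm seat slab, 44 mm thick, top at z = 474 mm, on four 76×76 mm square legs flush with the seat corners and standing on z = 0.


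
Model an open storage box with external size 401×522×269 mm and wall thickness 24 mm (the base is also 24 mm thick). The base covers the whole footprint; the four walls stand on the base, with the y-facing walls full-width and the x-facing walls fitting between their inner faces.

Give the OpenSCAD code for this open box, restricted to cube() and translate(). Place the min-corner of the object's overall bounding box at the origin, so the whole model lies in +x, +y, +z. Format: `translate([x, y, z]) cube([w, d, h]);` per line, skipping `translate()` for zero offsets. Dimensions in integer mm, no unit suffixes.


cube([401, 522, 24]);
translate([0, 0, 24]) cube([401, 24, 245]);
translate([0, 498, 24]) cube([401, 24, 245]);
translate([0, 24, 24]) cube([24, 474, 245]);
translate([377, 24, 24]) cube([24, 474, 245]);


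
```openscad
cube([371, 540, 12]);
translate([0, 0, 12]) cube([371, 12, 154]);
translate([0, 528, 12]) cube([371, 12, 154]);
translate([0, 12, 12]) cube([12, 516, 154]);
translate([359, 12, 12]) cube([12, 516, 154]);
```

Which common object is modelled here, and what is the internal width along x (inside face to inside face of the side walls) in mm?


An open box. The internal width is 347 mm.

A 371×540 base slab with four walls standing on it — an open box. The base is 371 mm wide and the walls are 12 mm thick, so the internal width is 371 − 2 × 12 = 347 mm.


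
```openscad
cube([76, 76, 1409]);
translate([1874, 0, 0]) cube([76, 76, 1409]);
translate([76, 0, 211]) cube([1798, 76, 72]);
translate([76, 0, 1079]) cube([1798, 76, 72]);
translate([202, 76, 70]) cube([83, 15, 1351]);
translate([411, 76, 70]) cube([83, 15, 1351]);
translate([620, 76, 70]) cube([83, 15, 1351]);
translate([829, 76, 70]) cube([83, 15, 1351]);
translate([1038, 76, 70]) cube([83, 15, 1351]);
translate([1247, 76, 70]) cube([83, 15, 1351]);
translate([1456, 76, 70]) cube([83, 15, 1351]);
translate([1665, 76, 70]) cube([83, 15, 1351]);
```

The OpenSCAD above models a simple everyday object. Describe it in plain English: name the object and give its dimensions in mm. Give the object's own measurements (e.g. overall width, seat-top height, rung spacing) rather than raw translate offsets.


A fence section. Two 76×76 mm posts, 1409 mm tall, stand on the floor with a clear span of 1798 mm between their inner faces. Two horizontal rails of 76×72 mm section span the gap between the posts with their undersides at z = 211 mm and z = 1079 mm, flush with the posts' −y face. 8 pickets, each 83 mm wide, 15 mm thick and 1351 mm tall, are fixed to the +y face of the rails with their bottoms at z = 70 mm, spaced across the span with a 126 mm gap after the −x post and between neighbouring pickets and before the +x post.


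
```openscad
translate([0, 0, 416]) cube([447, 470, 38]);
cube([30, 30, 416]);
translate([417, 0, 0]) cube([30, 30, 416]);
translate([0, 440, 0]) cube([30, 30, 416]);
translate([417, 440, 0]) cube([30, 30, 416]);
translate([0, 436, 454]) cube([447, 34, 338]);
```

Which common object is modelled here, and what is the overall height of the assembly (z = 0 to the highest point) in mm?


A chair. The overall height is 792 mm.

A slab on four corner posts with a tall panel at the back — a chair. The seat slab sits at z = 416 with thickness 38, and the 338 mm backrest starts at the seat top, so the overall height is 416 + 38 + 338 = 792 mm.


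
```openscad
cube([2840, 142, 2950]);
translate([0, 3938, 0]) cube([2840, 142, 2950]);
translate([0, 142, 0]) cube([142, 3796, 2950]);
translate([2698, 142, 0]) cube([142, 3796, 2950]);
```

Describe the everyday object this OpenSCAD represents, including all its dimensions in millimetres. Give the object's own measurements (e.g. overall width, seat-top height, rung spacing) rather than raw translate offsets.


The wall frame of a small rectangular building: four walls, each 2950 mm tall and 142 mm thick, enclosing a footprint 2840 mm (x) by 4080 mm (y) outside-to-outside, with no floor or roof. The front and back walls (the −y and +y sides) span the full width; the two side walls fit between them.
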